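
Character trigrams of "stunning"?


Word: "stunning" (length 8)
Number of trigrams = 8 - 3 + 1 = 6
  Position 0: "stu"
  Position 1: "tun"
  Position 2: "unn"
  Position 3: "nni"
  Position 4: "nin"
  Position 5: "ing"
Trigrams = "stu", "tun", "unn", "nni", "nin", "ing"


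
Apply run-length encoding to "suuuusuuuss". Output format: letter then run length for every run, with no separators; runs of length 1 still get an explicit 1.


String: "suuuusuuuss"
Scanning for consecutive runs:
  's' x 1
  'u' x 4
  's' x 1
  'u' x 3
  's' x 2
RLE = "s1u4s1u3s2"


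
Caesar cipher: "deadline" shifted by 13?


Word: "deadline"
Shift: 13
Each letter → (letter + shift) mod 26:
  'd' (3) + 13 = 16 → 'q'
  'e' (4) + 13 = 17 → 'r'
  'a' (0) + 13 = 13 → 'n'
  'd' (3) + 13 = 16 → 'q'
  'l' (11) + 13 = 24 → 'y'
  'i' (8) + 13 = 21 → 'v'
  'n' (13) + 13 = 0 → 'a'
  'e' (4) + 13 = 17 → 'r'
Result = "qrnqyvar"


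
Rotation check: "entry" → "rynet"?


Word: "entry", Candidate: "rynet"
Method: check if candidate is substring of word+word
"entryentry" contains "rynet"? No
Is rotation = No


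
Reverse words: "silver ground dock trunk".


Original: "silver ground dock trunk"
Words (1..n): silver | ground | dock | trunk
Reversed (n..1): trunk | dock | ground | silver
Result = "trunk dock ground silver"


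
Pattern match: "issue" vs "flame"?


Pattern of "issue": [0, 1, 1, 2, 3]
Pattern of "flame": [0, 1, 2, 3, 4]
Patterns do not match
Same pattern = No


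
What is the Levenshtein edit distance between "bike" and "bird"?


Word 1: "bike" (length 4)
Word 2: "bird" (length 4)
One optimal edit sequence (insert/delete/substitute each cost 1):
  1. keep 'b'
  2. keep 'i'
  3. substitute 'k' -> 'r'  (+1)
  4. substitute 'e' -> 'd'  (+1)
Total edit operations: 2
Edit distance = 2


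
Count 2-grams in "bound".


Word: "bound" (length 5)
Number of 2-grams = length - 2 + 1 = 5 - 2 + 1
= 4


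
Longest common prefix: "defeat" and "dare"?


Word 1: "defeat"
Word 2: "dare"
Comparing from start:
  Pos 0: 'd' == 'd'
  Pos 1: 'e' != 'a' (stop)
LCP = "d" (length 1)


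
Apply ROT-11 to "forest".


Word: "forest"
Shift: 11
Each letter → (letter + shift) mod 26:
  'f' (5) + 11 = 16 → 'q'
  'o' (14) + 11 = 25 → 'z'
  'r' (17) + 11 = 2 → 'c'
  'e' (4) + 11 = 15 → 'p'
  's' (18) + 11 = 3 → 'd'
  't' (19) + 11 = 4 → 'e'
Result = "qzcpde"


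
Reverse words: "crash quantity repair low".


Original: "crash quantity repair low"
Words (1..n): crash | quantity | repair | low
Reversed (n..1): low | repair | quantity | crash
Result = "low repair quantity crash"


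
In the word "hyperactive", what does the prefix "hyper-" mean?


Prefix: hyper-
Example: hyperactive (hyper- + active)
Meaning = over / excessive


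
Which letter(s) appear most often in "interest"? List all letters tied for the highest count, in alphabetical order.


Word: "interest"
Letter counts:
  'e': 2
  'i': 1
  'n': 1
  'r': 1
  's': 1
  't': 2
Maximum count = 2
Most frequent = 'e', 't' (2 times each)


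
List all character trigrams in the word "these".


Word: "these" (length 5)
Number of trigrams = 5 - 3 + 1 = 3
  Position 0: "the"
  Position 1: "hes"
  Position 2: "ese"
Trigrams = "the", "hes", "ese"


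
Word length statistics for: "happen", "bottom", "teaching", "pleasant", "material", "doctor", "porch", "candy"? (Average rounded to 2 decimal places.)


Lengths: "happen"=6, "bottom"=6, "teaching"=8, "pleasant"=8, "material"=8, "doctor"=6, "porch"=5, "candy"=5
Sum = 52, Count = 8
Average = 52/8 = 6.50
= avg=6.50, min=5, max=8


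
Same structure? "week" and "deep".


Pattern of "week": [0, 1, 1, 2]
Pattern of "deep": [0, 1, 1, 2]
Patterns match
Same pattern = Yes


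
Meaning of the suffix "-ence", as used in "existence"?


Suffix: -ence
Example: existence = exist + -ence
Meaning = state of


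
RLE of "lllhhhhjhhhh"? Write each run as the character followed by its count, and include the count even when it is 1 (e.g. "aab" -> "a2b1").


String: "lllhhhhjhhhh"
Scanning for consecutive runs:
  'l' x 3
  'h' x 4
  'j' x 1
  'h' x 4
RLE = "l3h4j1h4"


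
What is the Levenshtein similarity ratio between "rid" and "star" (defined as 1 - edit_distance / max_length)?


Word 1: "rid" (length 3)
Word 2: "star" (length 4)
One optimal edit sequence:
  1. insert 's'  (+1)
  2. substitute 'r' -> 't'  (+1)
  3. substitute 'i' -> 'a'  (+1)
  4. substitute 'd' -> 'r'  (+1)
Edit distance = 4
Max length = max(3, 4) = 4
Similarity = 1 - 4/4
= 0.0000


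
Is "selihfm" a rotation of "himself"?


Word: "himself", Candidate: "selihfm"
Method: check if candidate is substring of word+word
"himselfhimself" contains "selihfm"? No
Is rotation = No


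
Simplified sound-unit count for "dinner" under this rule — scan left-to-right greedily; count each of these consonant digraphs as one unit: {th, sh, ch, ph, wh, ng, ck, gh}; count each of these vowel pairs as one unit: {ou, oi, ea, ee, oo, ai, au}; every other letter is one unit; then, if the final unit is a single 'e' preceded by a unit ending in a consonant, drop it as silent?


Word: "dinner" (6 letters)
Left-to-right scan:
  [1] 'd' (letter)
  [2] 'i' (letter)
  [3] 'n' (letter)
  [4] 'n' (letter)
  [5] 'e' (letter)
  [6] 'r' (letter)
Units from scan: 6
Sound units = 6 units


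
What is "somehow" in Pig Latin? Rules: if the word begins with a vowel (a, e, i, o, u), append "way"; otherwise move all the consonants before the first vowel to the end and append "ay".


Word: "somehow"
Starts with consonant(s) → move to end, add 'ay'
Consonant cluster: "s"
Pig Latin = "omehowsay"


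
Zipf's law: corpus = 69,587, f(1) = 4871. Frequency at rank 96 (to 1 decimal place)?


Zipf's law: f(r) = f(1) / r
f(1) = 4871
f(96) = 4871 / 96
= 50.7 occurrences


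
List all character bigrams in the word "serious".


Word: "serious" (length 7)
Number of bigrams = 7 - 2 + 1 = 6
  Position 0: "se"
  Position 1: "er"
  Position 2: "ri"
  Position 3: "io"
  Position 4: "ou"
  Position 5: "us"
Bigrams = "se", "er", "ri", "io", "ou", "us"


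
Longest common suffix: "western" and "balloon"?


Word 1: "western"
Word 2: "balloon"
Comparing from end:
  Pos -1: 'n' == 'n'
  Pos -2: 'r' != 'o' (stop)
LCS = "n" (length 1)


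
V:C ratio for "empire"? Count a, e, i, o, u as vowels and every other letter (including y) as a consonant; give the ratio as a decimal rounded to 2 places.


Word: "empire"
Vowels (a,e,i,o,u): 3
Consonants: 3
Ratio = 3/3
= 1.00


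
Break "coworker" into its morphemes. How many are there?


Word: "coworker"
Morphemes: co- | work | -er
Each morpheme carries meaning
= 3 morphemes


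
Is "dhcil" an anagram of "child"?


Word 1: "child" → sorted: cdhil
Word 2: "dhcil" → sorted: cdhil
Same letters? cdhil == cdhil
Anagram = Yes


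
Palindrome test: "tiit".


Word: "tiit"
Reversed: "tiit"
Forward == Backward? tiit == tiit
Palindrome = Yes


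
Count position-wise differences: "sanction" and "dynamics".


Comparing character by character (same length = 8):
  Pos 0: 's' vs 'd' !=
  Pos 1: 'a' vs 'y' !=
  Pos 2: 'n' vs 'n' =
  Pos 3: 'c' vs 'a' !=
  Pos 4: 't' vs 'm' !=
  Pos 5: 'i' vs 'i' =
  Pos 6: 'o' vs 'c' !=
  Pos 7: 'n' vs 's' !=
Hamming distance = 6


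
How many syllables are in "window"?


Word: "window"
Syllable breakdown: win / dow
Counting: 2 parts
= 2 syllables


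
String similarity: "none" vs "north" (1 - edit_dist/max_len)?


Word 1: "none" (length 4)
Word 2: "north" (length 5)
One optimal edit sequence:
  1. keep 'n'
  2. keep 'o'
  3. insert 'r'  (+1)
  4. substitute 'n' -> 't'  (+1)
  5. substitute 'e' -> 'h'  (+1)
Edit distance = 3
Max length = max(4, 5) = 5
Similarity = 1 - 3/5
= 0.4000


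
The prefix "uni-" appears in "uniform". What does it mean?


Prefix: uni-
As in: uniform -> uni- + form
Meaning = one


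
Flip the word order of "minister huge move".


Original: "minister huge move"
Words (1..n): minister | huge | move
Reversed (n..1): move | huge | minister
Result = "move huge minister"


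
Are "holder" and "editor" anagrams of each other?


Word 1: "holder" → sorted: dehlor
Word 2: "editor" → sorted: deiort
Same letters? dehlor != deiort
Anagram = No


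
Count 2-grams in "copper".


Word: "copper" (length 6)
Number of 2-grams = length - 2 + 1 = 6 - 2 + 1
= 5


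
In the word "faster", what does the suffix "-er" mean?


Suffix: -er
Example: faster (fast + -er)
Meaning = one who / more


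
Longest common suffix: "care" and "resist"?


Word 1: "care"
Word 2: "resist"
Comparing from end:
  Pos -1: 'e' != 't' (stop)
LCS = "" (length 0)


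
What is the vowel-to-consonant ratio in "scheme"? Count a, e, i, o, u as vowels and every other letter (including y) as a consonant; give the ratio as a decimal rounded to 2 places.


Word: "scheme"
Vowels (a,e,i,o,u): 2
Consonants: 4
Ratio = 2/4
= 0.50


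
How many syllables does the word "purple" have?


Word: "purple"
Syllable breakdown: pur-ple
Counting: 2 parts
= 2 syllables


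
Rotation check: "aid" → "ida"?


Word: "aid", Candidate: "ida"
Method: check if candidate is substring of word+word
"aidaid" contains "ida"? Yes
Is rotation = Yes


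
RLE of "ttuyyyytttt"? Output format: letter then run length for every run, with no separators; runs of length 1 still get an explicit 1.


String: "ttuyyyytttt"
Scanning for consecutive runs:
  't' x 2
  'u' x 1
  'y' x 4
  't' x 4
RLE = "t2u1y4t4"


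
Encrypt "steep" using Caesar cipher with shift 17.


Word: "steep"
Shift: 17
Each letter → (letter + shift) mod 26:
  's' (18) + 17 = 9 → 'j'
  't' (19) + 17 = 10 → 'k'
  'e' (4) + 17 = 21 → 'v'
  'e' (4) + 17 = 21 → 'v'
  'p' (15) + 17 = 6 → 'g'
Result = "jkvvg"


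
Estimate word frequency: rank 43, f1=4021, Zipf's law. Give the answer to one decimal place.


Zipf's law: f(r) = f(1) / r
f(1) = 4021
f(43) = 4021 / 43
= 93.5 occurrences


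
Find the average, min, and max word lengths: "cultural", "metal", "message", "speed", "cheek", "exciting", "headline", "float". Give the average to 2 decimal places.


Lengths: "cultural"=8, "metal"=5, "message"=7, "speed"=5, "cheek"=5, "exciting"=8, "headline"=8, "float"=5
Sum = 51, Count = 8
Average = 51/8 = 6.38
= avg=6.38, min=5, max=8


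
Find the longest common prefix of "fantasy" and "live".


Word 1: "fantasy"
Word 2: "live"
Comparing from start:
  Pos 0: 'f' != 'l' (stop)
LCP = "" (length 0)


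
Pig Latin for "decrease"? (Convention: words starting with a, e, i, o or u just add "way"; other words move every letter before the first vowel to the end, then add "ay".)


Word: "decrease"
Starts with consonant(s) → move to end, add 'ay'
Consonant cluster: "d"
Pig Latin = "ecreaseday"


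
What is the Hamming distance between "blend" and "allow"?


Comparing character by character (same length = 5):
  Pos 0: 'b' vs 'a' !=
  Pos 1: 'l' vs 'l' =
  Pos 2: 'e' vs 'l' !=
  Pos 3: 'n' vs 'o' !=
  Pos 4: 'd' vs 'w' !=
Hamming distance = 4


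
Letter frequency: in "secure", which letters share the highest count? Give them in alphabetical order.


Word: "secure"
Letter counts:
  'c': 1
  'e': 2
  'r': 1
  's': 1
  'u': 1
Maximum count = 2
Most frequent = 'e' (2 times each)


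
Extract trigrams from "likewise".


Word: "likewise" (length 8)
Number of trigrams = 8 - 3 + 1 = 6
  Position 0: "lik"
  Position 1: "ike"
  Position 2: "kew"
  Position 3: "ewi"
  Position 4: "wis"
  Position 5: "ise"
Trigrams = "lik", "ike", "kew", "ewi", "wis", "ise"


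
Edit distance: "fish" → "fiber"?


Word 1: "fish" (length 4)
Word 2: "fiber" (length 5)
One optimal edit sequence (insert/delete/substitute each cost 1):
  1. keep 'f'
  2. keep 'i'
  3. insert 'b'  (+1)
  4. substitute 's' -> 'e'  (+1)
  5. substitute 'h' -> 'r'  (+1)
Total edit operations: 3
Edit distance = 3


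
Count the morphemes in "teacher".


Word: "teacher"
Morphemes: teach | -er
Each morpheme carries meaning
= 2 morphemes


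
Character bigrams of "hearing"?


Word: "hearing" (length 7)
Number of bigrams = 7 - 2 + 1 = 6
  Position 0: "he"
  Position 1: "ea"
  Position 2: "ar"
  Position 3: "ri"
  Position 4: "in"
  Position 5: "ng"
Bigrams = "he", "ea", "ar", "ri", "in", "ng"


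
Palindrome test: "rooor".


Word: "rooor"
Reversed: "rooor"
Forward == Backward? rooor == rooor
Palindrome = Yes


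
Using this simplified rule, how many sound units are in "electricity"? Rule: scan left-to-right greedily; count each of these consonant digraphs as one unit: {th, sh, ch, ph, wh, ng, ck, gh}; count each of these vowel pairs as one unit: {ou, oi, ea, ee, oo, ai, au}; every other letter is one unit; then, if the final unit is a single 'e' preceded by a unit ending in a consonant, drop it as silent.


Word: "electricity" (11 letters)
Left-to-right scan:
  (1) 'e' (letter)
  (2) 'l' (letter)
  (3) 'e' (letter)
  (4) 'c' (letter)
  (5) 't' (letter)
  (6) 'r' (letter)
  (7) 'i' (letter)
  (8) 'c' (letter)
  (9) 'i' (letter)
  (10) 't' (letter)
  (11) 'y' (letter)
Units from scan: 11
Sound units = 11 units


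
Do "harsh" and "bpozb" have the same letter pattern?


Pattern of "harsh": [0, 1, 2, 3, 0]
Pattern of "bpozb": [0, 1, 2, 3, 0]
Patterns match
Same pattern = Yes


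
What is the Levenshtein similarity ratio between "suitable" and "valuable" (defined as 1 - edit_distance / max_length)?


Word 1: "suitable" (length 8)
Word 2: "valuable" (length 8)
One optimal edit sequence:
  1. substitute 's' -> 'v'  (+1)
  2. substitute 'u' -> 'a'  (+1)
  3. substitute 'i' -> 'l'  (+1)
  4. substitute 't' -> 'u'  (+1)
  5. keep 'a'
  6. keep 'b'
  7. keep 'l'
  8. keep 'e'
Edit distance = 4
Max length = max(8, 8) = 8
Similarity = 1 - 4/8
= 0.5000


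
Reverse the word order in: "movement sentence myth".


Original: "movement sentence myth"
Words (1..n): movement | sentence | myth
Reversed (n..1): myth | sentence | movement
Result = "myth sentence movement"


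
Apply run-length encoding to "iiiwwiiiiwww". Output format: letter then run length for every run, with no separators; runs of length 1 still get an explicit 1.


String: "iiiwwiiiiwww"
Scanning for consecutive runs:
  'i' x 3
  'w' x 2
  'i' x 4
  'w' x 3
RLE = "i3w2i4w3"


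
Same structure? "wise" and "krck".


Pattern of "wise": [0, 1, 2, 3]
Pattern of "krck": [0, 1, 2, 0]
Patterns do not match
Same pattern = No


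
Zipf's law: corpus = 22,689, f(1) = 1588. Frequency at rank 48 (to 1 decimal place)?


Zipf's law: f(r) = f(1) / r
f(1) = 1588
f(48) = 1588 / 48
= 33.1 occurrences


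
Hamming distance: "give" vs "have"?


Comparing character by character (same length = 4):
  Pos 0: 'g' vs 'h' !=
  Pos 1: 'i' vs 'a' !=
  Pos 2: 'v' vs 'v' =
  Pos 3: 'e' vs 'e' =
Hamming distance = 2


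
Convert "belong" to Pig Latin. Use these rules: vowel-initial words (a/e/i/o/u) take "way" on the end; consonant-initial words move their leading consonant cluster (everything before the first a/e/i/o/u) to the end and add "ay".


Word: "belong"
Starts with consonant(s) → move to end, add 'ay'
Consonant cluster: "b"
Pig Latin = "elongbay"


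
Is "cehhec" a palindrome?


Word: "cehhec"
Reversed: "cehhec"
Forward == Backward? cehhec == cehhec
Palindrome = Yes


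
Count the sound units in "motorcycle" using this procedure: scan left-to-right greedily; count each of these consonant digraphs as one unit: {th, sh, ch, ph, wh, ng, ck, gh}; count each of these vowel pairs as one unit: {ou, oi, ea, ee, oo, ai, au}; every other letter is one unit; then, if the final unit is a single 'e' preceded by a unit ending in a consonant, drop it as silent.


Word: "motorcycle" (10 letters)
Left-to-right scan:
  (1) 'm' (letter)
  (2) 'o' (letter)
  (3) 't' (letter)
  (4) 'o' (letter)
  (5) 'r' (letter)
  (6) 'c' (letter)
  (7) 'y' (letter)
  (8) 'c' (letter)
  (9) 'l' (letter)
  (10) 'e' (letter)
Units from scan: 10
Final unit is 'e' after a consonant -> drop as silent (-1)
Sound units = 9 units


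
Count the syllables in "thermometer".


Word: "thermometer"
Syllable breakdown: ther · mom · e · ter
Counting: 4 parts
= 4 syllables


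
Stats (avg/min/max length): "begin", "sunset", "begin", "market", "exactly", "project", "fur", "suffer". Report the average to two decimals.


Lengths: "begin"=5, "sunset"=6, "begin"=5, "market"=6, "exactly"=7, "project"=7, "fur"=3, "suffer"=6
Sum = 45, Count = 8
Average = 45/8 = 5.63
= avg=5.63, min=3, max=7


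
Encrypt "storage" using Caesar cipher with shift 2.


Word: "storage"
Shift: 2
Each letter → (letter + shift) mod 26:
  's' (18) + 2 = 20 → 'u'
  't' (19) + 2 = 21 → 'v'
  'o' (14) + 2 = 16 → 'q'
  'r' (17) + 2 = 19 → 't'
  'a' (0) + 2 = 2 → 'c'
  'g' (6) + 2 = 8 → 'i'
  'e' (4) + 2 = 6 → 'g'
Result = "uvqtcig"


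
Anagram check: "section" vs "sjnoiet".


Word 1: "section" → sorted: ceinost
Word 2: "sjnoiet" → sorted: eijnost
Same letters? ceinost != eijnost
Anagram = No


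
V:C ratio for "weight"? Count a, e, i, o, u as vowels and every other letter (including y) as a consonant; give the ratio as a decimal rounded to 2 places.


Word: "weight"
Vowels (a,e,i,o,u): 2
Consonants: 4
Ratio = 2/4
= 0.50


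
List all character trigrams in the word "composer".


Word: "composer" (length 8)
Number of trigrams = 8 - 3 + 1 = 6
  Position 0: "com"
  Position 1: "omp"
  Position 2: "mpo"
  Position 3: "pos"
  Position 4: "ose"
  Position 5: "ser"
Trigrams = "com", "omp", "mpo", "pos", "ose", "ser"


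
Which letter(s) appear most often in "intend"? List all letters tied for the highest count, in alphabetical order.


Word: "intend"
Letter counts:
  'd': 1
  'e': 1
  'i': 1
  'n': 2
  't': 1
Maximum count = 2
Most frequent = 'n' (2 times each)


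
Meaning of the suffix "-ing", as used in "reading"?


Suffix: -ing
Example: reading = read + -ing
Meaning = present participle


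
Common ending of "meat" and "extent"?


Word 1: "meat"
Word 2: "extent"
Comparing from end:
  Pos -1: 't' == 't'
  Pos -2: 'a' != 'n' (stop)
LCS = "t" (length 1)


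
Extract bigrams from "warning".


Word: "warning" (length 7)
Number of bigrams = 7 - 2 + 1 = 6
  Position 0: "wa"
  Position 1: "ar"
  Position 2: "rn"
  Position 3: "ni"
  Position 4: "in"
  Position 5: "ng"
Bigrams = "wa", "ar", "rn", "ni", "in", "ng"


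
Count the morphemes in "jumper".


Word: "jumper"
Morphemes: jump + -er
Each morpheme carries meaning
= 2 morphemes


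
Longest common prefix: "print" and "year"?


Word 1: "print"
Word 2: "year"
Comparing from start:
  Pos 0: 'p' != 'y' (stop)
LCP = "" (length 0)


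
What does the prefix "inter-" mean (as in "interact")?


Prefix: inter-
Example: interact (inter- + act)
Meaning = between


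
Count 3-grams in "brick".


Word: "brick" (length 5)
Number of 3-grams = length - 3 + 1 = 5 - 3 + 1
= 3


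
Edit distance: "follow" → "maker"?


Word 1: "follow" (length 6)
Word 2: "maker" (length 5)
One optimal edit sequence (insert/delete/substitute each cost 1):
  1. delete 'f'  (+1)
  2. substitute 'o' -> 'm'  (+1)
  3. substitute 'l' -> 'a'  (+1)
  4. substitute 'l' -> 'k'  (+1)
  5. substitute 'o' -> 'e'  (+1)
  6. substitute 'w' -> 'r'  (+1)
Total edit operations: 6
Edit distance = 6


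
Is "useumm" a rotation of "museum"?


Word: "museum", Candidate: "useumm"
Method: check if candidate is substring of word+word
"museummuseum" contains "useumm"? Yes
Is rotation = Yes


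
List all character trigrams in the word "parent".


Word: "parent" (length 6)
Number of trigrams = 6 - 3 + 1 = 4
  Position 0: "par"
  Position 1: "are"
  Position 2: "ren"
  Position 3: "ent"
Trigrams = "par", "are", "ren", "ent"


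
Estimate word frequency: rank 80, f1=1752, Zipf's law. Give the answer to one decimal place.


Zipf's law: f(r) = f(1) / r
f(1) = 1752
f(80) = 1752 / 80
= 21.9 occurrences


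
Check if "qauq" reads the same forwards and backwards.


Word: "qauq"
Reversed: "quaq"
Forward == Backward? qauq != quaq
Palindrome = No


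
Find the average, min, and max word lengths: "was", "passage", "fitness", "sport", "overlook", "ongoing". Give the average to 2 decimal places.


Lengths: "was"=3, "passage"=7, "fitness"=7, "sport"=5, "overlook"=8, "ongoing"=7
Sum = 37, Count = 6
Average = 37/6 = 6.17
= avg=6.17, min=3, max=8


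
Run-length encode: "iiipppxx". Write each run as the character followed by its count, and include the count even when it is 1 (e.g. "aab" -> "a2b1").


String: "iiipppxx"
Scanning for consecutive runs:
  'i' x 3
  'p' x 3
  'x' x 2
RLE = "i3p3x2"


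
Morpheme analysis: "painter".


Word: "painter"
Morphemes: paint / -er
Each morpheme carries meaning
= 2 morphemes


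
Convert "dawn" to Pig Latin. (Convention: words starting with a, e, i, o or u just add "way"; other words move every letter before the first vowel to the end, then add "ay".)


Word: "dawn"
Starts with consonant(s) → move to end, add 'ay'
Consonant cluster: "d"
Pig Latin = "awnday"


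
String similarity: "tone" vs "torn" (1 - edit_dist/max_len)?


Word 1: "tone" (length 4)
Word 2: "torn" (length 4)
One optimal edit sequence:
  1. keep 't'
  2. keep 'o'
  3. substitute 'n' -> 'r'  (+1)
  4. substitute 'e' -> 'n'  (+1)
Edit distance = 2
Max length = max(4, 4) = 4
Similarity = 1 - 2/4
= 0.5000


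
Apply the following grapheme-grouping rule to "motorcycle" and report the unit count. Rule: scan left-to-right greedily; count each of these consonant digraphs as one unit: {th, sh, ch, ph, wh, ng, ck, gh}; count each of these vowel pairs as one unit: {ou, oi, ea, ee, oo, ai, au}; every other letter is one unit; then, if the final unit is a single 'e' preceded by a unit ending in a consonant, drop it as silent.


Word: "motorcycle" (10 letters)
Left-to-right scan:
  1. 'm' (letter)
  2. 'o' (letter)
  3. 't' (letter)
  4. 'o' (letter)
  5. 'r' (letter)
  6. 'c' (letter)
  7. 'y' (letter)
  8. 'c' (letter)
  9. 'l' (letter)
  10. 'e' (letter)
Units from scan: 10
Final unit is 'e' after a consonant -> drop as silent (-1)
Sound units = 9 units


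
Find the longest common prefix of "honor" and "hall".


Word 1: "honor"
Word 2: "hall"
Comparing from start:
  Pos 0: 'h' == 'h'
  Pos 1: 'o' != 'a' (stop)
LCP = "h" (length 1)


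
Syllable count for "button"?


Word: "button"
Syllable breakdown: but / ton
Counting: 2 parts
= 2 syllables


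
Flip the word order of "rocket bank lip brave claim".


Original: "rocket bank lip brave claim"
Words (1..n): rocket | bank | lip | brave | claim
Reversed (n..1): claim | brave | lip | bank | rocket
Result = "claim brave lip bank rocket"


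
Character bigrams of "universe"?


Word: "universe" (length 8)
Number of bigrams = 8 - 2 + 1 = 7
  Position 0: "un"
  Position 1: "ni"
  Position 2: "iv"
  Position 3: "ve"
  Position 4: "er"
  Position 5: "rs"
  Position 6: "se"
Bigrams = "un", "ni", "iv", "ve", "er", "rs", "se"


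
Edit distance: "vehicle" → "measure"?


Word 1: "vehicle" (length 7)
Word 2: "measure" (length 7)
One optimal edit sequence (insert/delete/substitute each cost 1):
  1. substitute 'v' -> 'm'  (+1)
  2. keep 'e'
  3. substitute 'h' -> 'a'  (+1)
  4. substitute 'i' -> 's'  (+1)
  5. substitute 'c' -> 'u'  (+1)
  6. substitute 'l' -> 'r'  (+1)
  7. keep 'e'
Total edit operations: 5
Edit distance = 5


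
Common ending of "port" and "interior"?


Word 1: "port"
Word 2: "interior"
Comparing from end:
  Pos -1: 't' != 'r' (stop)
LCS = "" (length 0)


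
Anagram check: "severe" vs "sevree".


Word 1: "severe" → sorted: eeersv
Word 2: "sevree" → sorted: eeersv
Same letters? eeersv == eeersv
Anagram = Yes


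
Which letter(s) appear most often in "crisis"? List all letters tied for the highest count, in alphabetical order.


Word: "crisis"
Letter counts:
  'c': 1
  'i': 2
  'r': 1
  's': 2
Maximum count = 2
Most frequent = 'i', 's' (2 times each)


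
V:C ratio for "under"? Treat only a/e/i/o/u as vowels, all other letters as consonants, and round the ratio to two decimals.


Word: "under"
Vowels (a,e,i,o,u): 2
Consonants: 3
Ratio = 2/3
= 0.67


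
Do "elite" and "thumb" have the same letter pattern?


Pattern of "elite": [0, 1, 2, 3, 0]
Pattern of "thumb": [0, 1, 2, 3, 4]
Patterns do not match
Same pattern = No


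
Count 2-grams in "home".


Word: "home" (length 4)
Number of 2-grams = length - 2 + 1 = 4 - 2 + 1
= 3


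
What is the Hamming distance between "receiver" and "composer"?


Comparing character by character (same length = 8):
  Pos 0: 'r' vs 'c' !=
  Pos 1: 'e' vs 'o' !=
  Pos 2: 'c' vs 'm' !=
  Pos 3: 'e' vs 'p' !=
  Pos 4: 'i' vs 'o' !=
  Pos 5: 'v' vs 's' !=
  Pos 6: 'e' vs 'e' =
  Pos 7: 'r' vs 'r' =
Hamming distance = 6


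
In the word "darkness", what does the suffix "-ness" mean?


Suffix: -ness
Example: darkness (dark + -ness)
Meaning = state of being


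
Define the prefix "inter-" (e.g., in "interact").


Prefix: inter-
Example: interact (inter- + act)
Meaning = between


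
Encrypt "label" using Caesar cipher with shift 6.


Word: "label"
Shift: 6
Each letter → (letter + shift) mod 26:
  'l' (11) + 6 = 17 → 'r'
  'a' (0) + 6 = 6 → 'g'
  'b' (1) + 6 = 7 → 'h'
  'e' (4) + 6 = 10 → 'k'
  'l' (11) + 6 = 17 → 'r'
Result = "rghkr"


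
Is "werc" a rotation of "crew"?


Word: "crew", Candidate: "werc"
Method: check if candidate is substring of word+word
"crewcrew" contains "werc"? No
Is rotation = No


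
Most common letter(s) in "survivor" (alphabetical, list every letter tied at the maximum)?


Word: "survivor"
Letter counts:
  'i': 1
  'o': 1
  'r': 2
  's': 1
  'u': 1
  'v': 2
Maximum count = 2
Most frequent = 'r', 'v' (2 times each)


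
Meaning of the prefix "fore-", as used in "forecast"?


Prefix: fore-
Example: forecast (fore- + cast)
Meaning = before


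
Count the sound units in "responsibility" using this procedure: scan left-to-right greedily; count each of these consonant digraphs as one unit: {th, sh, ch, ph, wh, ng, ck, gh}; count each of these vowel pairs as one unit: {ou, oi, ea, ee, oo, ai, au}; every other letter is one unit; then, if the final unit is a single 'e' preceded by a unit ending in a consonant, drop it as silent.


Word: "responsibility" (14 letters)
Left-to-right scan:
  1. 'r' (letter)
  2. 'e' (letter)
  3. 's' (letter)
  4. 'p' (letter)
  5. 'o' (letter)
  6. 'n' (letter)
  7. 's' (letter)
  8. 'i' (letter)
  9. 'b' (letter)
  10. 'i' (letter)
  11. 'l' (letter)
  12. 'i' (letter)
  13. 't' (letter)
  14. 'y' (letter)
Units from scan: 14
Sound units = 14 units


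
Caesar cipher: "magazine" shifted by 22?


Word: "magazine"
Shift: 22
Each letter → (letter + shift) mod 26:
  'm' (12) + 22 = 8 → 'i'
  'a' (0) + 22 = 22 → 'w'
  'g' (6) + 22 = 2 → 'c'
  'a' (0) + 22 = 22 → 'w'
  'z' (25) + 22 = 21 → 'v'
  'i' (8) + 22 = 4 → 'e'
  'n' (13) + 22 = 9 → 'j'
  'e' (4) + 22 = 0 → 'a'
Result = "iwcwveja"


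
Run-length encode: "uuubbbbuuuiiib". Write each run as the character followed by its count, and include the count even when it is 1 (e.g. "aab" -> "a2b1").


String: "uuubbbbuuuiiib"
Scanning for consecutive runs:
  'u' x 3
  'b' x 4
  'u' x 3
  'i' x 3
  'b' x 1
RLE = "u3b4u3i3b1"


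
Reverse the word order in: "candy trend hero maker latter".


Original: "candy trend hero maker latter"
Words (1..n): candy | trend | hero | maker | latter
Reversed (n..1): latter | maker | hero | trend | candy
Result = "latter maker hero trend candy"


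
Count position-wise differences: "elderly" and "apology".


Comparing character by character (same length = 7):
  Pos 0: 'e' vs 'a' !=
  Pos 1: 'l' vs 'p' !=
  Pos 2: 'd' vs 'o' !=
  Pos 3: 'e' vs 'l' !=
  Pos 4: 'r' vs 'o' !=
  Pos 5: 'l' vs 'g' !=
  Pos 6: 'y' vs 'y' =
Hamming distance = 6


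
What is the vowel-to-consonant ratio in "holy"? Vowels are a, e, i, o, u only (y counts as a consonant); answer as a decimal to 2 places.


Word: "holy"
Vowels (a,e,i,o,u): 1
Consonants: 3
Ratio = 1/3
= 0.33


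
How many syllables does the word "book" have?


Word: "book"
Syllable breakdown: book
Counting: 1 part
= 1 syllable


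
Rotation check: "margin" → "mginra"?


Word: "margin", Candidate: "mginra"
Method: check if candidate is substring of word+word
"marginmargin" contains "mginra"? No
Is rotation = No


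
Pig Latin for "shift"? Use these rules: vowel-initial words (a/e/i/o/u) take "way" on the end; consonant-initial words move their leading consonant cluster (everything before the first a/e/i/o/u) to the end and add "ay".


Word: "shift"
Starts with consonant(s) → move to end, add 'ay'
Consonant cluster: "sh"
Pig Latin = "iftshay"


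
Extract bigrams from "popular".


Word: "popular" (length 7)
Number of bigrams = 7 - 2 + 1 = 6
  Position 0: "po"
  Position 1: "op"
  Position 2: "pu"
  Position 3: "ul"
  Position 4: "la"
  Position 5: "ar"
Bigrams = "po", "op", "pu", "ul", "la", "ar"


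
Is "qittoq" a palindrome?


Word: "qittoq"
Reversed: "qottiq"
Forward == Backward? qittoq != qottiq
Palindrome = No


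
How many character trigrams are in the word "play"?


Word: "play" (length 4)
Number of 3-grams = length - 3 + 1 = 4 - 3 + 1
= 2


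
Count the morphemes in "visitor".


Word: "visitor"
Morphemes: visit | -or
Each morpheme carries meaning
= 2 morphemes


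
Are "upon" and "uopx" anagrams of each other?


Word 1: "upon" → sorted: nopu
Word 2: "uopx" → sorted: opux
Same letters? nopu != opux
Anagram = No


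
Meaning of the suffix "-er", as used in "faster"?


Suffix: -er
Example: faster (fast + -er)
Meaning = one who / more


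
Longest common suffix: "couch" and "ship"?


Word 1: "couch"
Word 2: "ship"
Comparing from end:
  Pos -1: 'h' != 'p' (stop)
LCS = "" (length 0)


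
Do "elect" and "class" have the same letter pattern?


Pattern of "elect": [0, 1, 0, 2, 3]
Pattern of "class": [0, 1, 2, 3, 3]
Patterns do not match
Same pattern = No


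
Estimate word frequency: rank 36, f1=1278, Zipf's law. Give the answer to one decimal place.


Zipf's law: f(r) = f(1) / r
f(1) = 1278
f(36) = 1278 / 36
= 35.5 occurrences


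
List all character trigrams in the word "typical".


Word: "typical" (length 7)
Number of trigrams = 7 - 3 + 1 = 5
  Position 0: "typ"
  Position 1: "ypi"
  Position 2: "pic"
  Position 3: "ica"
  Position 4: "cal"
Trigrams = "typ", "ypi", "pic", "ica", "cal"


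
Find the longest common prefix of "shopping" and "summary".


Word 1: "shopping"
Word 2: "summary"
Comparing from start:
  Pos 0: 's' == 's'
  Pos 1: 'h' != 'u' (stop)
LCP = "s" (length 1)


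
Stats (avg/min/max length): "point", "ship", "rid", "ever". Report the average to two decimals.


Lengths: "point"=5, "ship"=4, "rid"=3, "ever"=4
Sum = 16, Count = 4
Average = 16/4 = 4.00
= avg=4.00, min=3, max=5


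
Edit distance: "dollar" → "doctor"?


Word 1: "dollar" (length 6)
Word 2: "doctor" (length 6)
One optimal edit sequence (insert/delete/substitute each cost 1):
  1. keep 'd'
  2. keep 'o'
  3. substitute 'l' -> 'c'  (+1)
  4. substitute 'l' -> 't'  (+1)
  5. substitute 'a' -> 'o'  (+1)
  6. keep 'r'
Total edit operations: 3
Edit distance = 3


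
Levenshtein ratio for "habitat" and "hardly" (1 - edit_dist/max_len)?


Word 1: "habitat" (length 7)
Word 2: "hardly" (length 6)
One optimal edit sequence:
  1. keep 'h'
  2. keep 'a'
  3. delete 'b'  (+1)
  4. substitute 'i' -> 'r'  (+1)
  5. substitute 't' -> 'd'  (+1)
  6. substitute 'a' -> 'l'  (+1)
  7. substitute 't' -> 'y'  (+1)
Edit distance = 5
Max length = max(7, 6) = 7
Similarity = 1 - 5/7
= 0.2857


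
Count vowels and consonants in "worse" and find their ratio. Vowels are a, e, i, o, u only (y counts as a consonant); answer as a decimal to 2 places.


Word: "worse"
Vowels (a,e,i,o,u): 2
Consonants: 3
Ratio = 2/3
= 0.67


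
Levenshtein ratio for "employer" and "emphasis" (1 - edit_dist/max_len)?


Word 1: "employer" (length 8)
Word 2: "emphasis" (length 8)
One optimal edit sequence:
  1. keep 'e'
  2. keep 'm'
  3. keep 'p'
  4. substitute 'l' -> 'h'  (+1)
  5. substitute 'o' -> 'a'  (+1)
  6. substitute 'y' -> 's'  (+1)
  7. substitute 'e' -> 'i'  (+1)
  8. substitute 'r' -> 's'  (+1)
Edit distance = 5
Max length = max(8, 8) = 8
Similarity = 1 - 5/8
= 0.3750


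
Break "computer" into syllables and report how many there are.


Word: "computer"
Syllable breakdown: com · pu · ter
Counting: 3 parts
= 3 syllables


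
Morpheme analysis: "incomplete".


Word: "incomplete"
Morphemes: in- + complete
Each morpheme carries meaning
= 2 morphemes


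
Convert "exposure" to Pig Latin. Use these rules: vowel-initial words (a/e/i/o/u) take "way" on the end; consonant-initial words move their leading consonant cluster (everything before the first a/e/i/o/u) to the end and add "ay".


Word: "exposure"
Starts with vowel → add 'way'
Pig Latin = "exposureway"


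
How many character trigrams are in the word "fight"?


Word: "fight" (length 5)
Number of 3-grams = length - 3 + 1 = 5 - 3 + 1
= 3


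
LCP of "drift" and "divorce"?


Word 1: "drift"
Word 2: "divorce"
Comparing from start:
  Pos 0: 'd' == 'd'
  Pos 1: 'r' != 'i' (stop)
LCP = "d" (length 1)


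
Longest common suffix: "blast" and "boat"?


Word 1: "blast"
Word 2: "boat"
Comparing from end:
  Pos -1: 't' == 't'
  Pos -2: 's' != 'a' (stop)
LCS = "t" (length 1)


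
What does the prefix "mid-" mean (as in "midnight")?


Prefix: mid-
Example: midnight (mid- + night)
Meaning = middle


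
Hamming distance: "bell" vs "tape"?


Comparing character by character (same length = 4):
  Pos 0: 'b' vs 't' !=
  Pos 1: 'e' vs 'a' !=
  Pos 2: 'l' vs 'p' !=
  Pos 3: 'l' vs 'e' !=
Hamming distance = 4


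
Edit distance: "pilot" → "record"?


Word 1: "pilot" (length 5)
Word 2: "record" (length 6)
One optimal edit sequence (insert/delete/substitute each cost 1):
  1. substitute 'p' -> 'r'  (+1)
  2. substitute 'i' -> 'e'  (+1)
  3. substitute 'l' -> 'c'  (+1)
  4. keep 'o'
  5. insert 'r'  (+1)
  6. substitute 't' -> 'd'  (+1)
Total edit operations: 5
Edit distance = 5


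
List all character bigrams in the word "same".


Word: "same" (length 4)
Number of bigrams = 4 - 2 + 1 = 3
  Position 0: "sa"
  Position 1: "am"
  Position 2: "me"
Bigrams = "sa", "am", "me"


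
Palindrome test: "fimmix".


Word: "fimmix"
Reversed: "ximmif"
Forward == Backward? fimmix != ximmif
Palindrome = No


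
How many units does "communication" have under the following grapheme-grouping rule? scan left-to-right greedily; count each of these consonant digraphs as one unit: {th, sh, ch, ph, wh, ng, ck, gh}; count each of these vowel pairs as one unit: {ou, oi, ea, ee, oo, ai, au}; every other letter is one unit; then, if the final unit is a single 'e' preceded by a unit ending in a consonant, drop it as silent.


Word: "communication" (13 letters)
Left-to-right scan:
  1. 'c' (letter)
  2. 'o' (letter)
  3. 'm' (letter)
  4. 'm' (letter)
  5. 'u' (letter)
  6. 'n' (letter)
  7. 'i' (letter)
  8. 'c' (letter)
  9. 'a' (letter)
  10. 't' (letter)
  11. 'i' (letter)
  12. 'o' (letter)
  13. 'n' (letter)
Units from scan: 13
Sound units = 13 units


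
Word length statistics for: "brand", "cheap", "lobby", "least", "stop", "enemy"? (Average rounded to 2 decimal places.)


Lengths: "brand"=5, "cheap"=5, "lobby"=5, "least"=5, "stop"=4, "enemy"=5
Sum = 29, Count = 6
Average = 29/6 = 4.83
= avg=4.83, min=4, max=5


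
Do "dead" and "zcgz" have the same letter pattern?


Pattern of "dead": [0, 1, 2, 0]
Pattern of "zcgz": [0, 1, 2, 0]
Patterns match
Same pattern = Yes


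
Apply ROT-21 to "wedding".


Word: "wedding"
Shift: 21
Each letter → (letter + shift) mod 26:
  'w' (22) + 21 = 17 → 'r'
  'e' (4) + 21 = 25 → 'z'
  'd' (3) + 21 = 24 → 'y'
  'd' (3) + 21 = 24 → 'y'
  'i' (8) + 21 = 3 → 'd'
  'n' (13) + 21 = 8 → 'i'
  'g' (6) + 21 = 1 → 'b'
Result = "rzyydib"


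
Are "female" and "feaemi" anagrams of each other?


Word 1: "female" → sorted: aeeflm
Word 2: "feaemi" → sorted: aeefim
Same letters? aeeflm != aeefim
Anagram = No


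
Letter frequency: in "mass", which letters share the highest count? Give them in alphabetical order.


Word: "mass"
Letter counts:
  'a': 1
  'm': 1
  's': 2
Maximum count = 2
Most frequent = 's' (2 times each)


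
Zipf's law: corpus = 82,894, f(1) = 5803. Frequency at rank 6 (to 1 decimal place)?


Zipf's law: f(r) = f(1) / r
f(1) = 5803
f(6) = 5803 / 6
= 967.2 occurrences


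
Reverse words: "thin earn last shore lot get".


Original: "thin earn last shore lot get"
Words (1..n): thin | earn | last | shore | lot | get
Reversed (n..1): get | lot | shore | last | earn | thin
Result = "get lot shore last earn thin"


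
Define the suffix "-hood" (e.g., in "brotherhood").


Suffix: -hood
Example: brotherhood = brother + -hood
Meaning = state / condition


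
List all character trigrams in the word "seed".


Word: "seed" (length 4)
Number of trigrams = 4 - 3 + 1 = 2
  Position 0: "see"
  Position 1: "eed"
Trigrams = "see", "eed"


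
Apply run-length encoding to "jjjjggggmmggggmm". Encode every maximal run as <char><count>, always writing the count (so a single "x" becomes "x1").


String: "jjjjggggmmggggmm"
Scanning for consecutive runs:
  'j' x 4
  'g' x 4
  'm' x 2
  'g' x 4
  'm' x 2
RLE = "j4g4m2g4m2"


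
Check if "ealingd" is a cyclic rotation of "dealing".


Word: "dealing", Candidate: "ealingd"
Method: check if candidate is substring of word+word
"dealingdealing" contains "ealingd"? Yes
Is rotation = Yes


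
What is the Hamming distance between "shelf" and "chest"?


Comparing character by character (same length = 5):
  Pos 0: 's' vs 'c' !=
  Pos 1: 'h' vs 'h' =
  Pos 2: 'e' vs 'e' =
  Pos 3: 'l' vs 's' !=
  Pos 4: 'f' vs 't' !=
Hamming distance = 3


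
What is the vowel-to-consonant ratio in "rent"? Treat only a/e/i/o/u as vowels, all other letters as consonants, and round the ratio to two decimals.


Word: "rent"
Vowels (a,e,i,o,u): 1
Consonants: 3
Ratio = 1/3
= 0.33


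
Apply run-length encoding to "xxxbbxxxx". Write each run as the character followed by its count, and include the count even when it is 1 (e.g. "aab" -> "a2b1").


String: "xxxbbxxxx"
Scanning for consecutive runs:
  'x' x 3
  'b' x 2
  'x' x 4
RLE = "x3b2x4"


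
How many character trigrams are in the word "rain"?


Word: "rain" (length 4)
Number of 3-grams = length - 3 + 1 = 4 - 3 + 1
= 2


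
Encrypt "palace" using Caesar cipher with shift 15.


Word: "palace"
Shift: 15
Each letter → (letter + shift) mod 26:
  'p' (15) + 15 = 4 → 'e'
  'a' (0) + 15 = 15 → 'p'
  'l' (11) + 15 = 0 → 'a'
  'a' (0) + 15 = 15 → 'p'
  'c' (2) + 15 = 17 → 'r'
  'e' (4) + 15 = 19 → 't'
Result = "epaprt"


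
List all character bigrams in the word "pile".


Word: "pile" (length 4)
Number of bigrams = 4 - 2 + 1 = 3
  Position 0: "pi"
  Position 1: "il"
  Position 2: "le"
Bigrams = "pi", "il", "le"


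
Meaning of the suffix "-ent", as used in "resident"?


Suffix: -ent
As in: resident -> reside + -ent, with a spelling change
Meaning = one who / that which


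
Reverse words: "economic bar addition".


Original: "economic bar addition"
Words (1..n): economic | bar | addition
Reversed (n..1): addition | bar | economic
Result = "addition bar economic"


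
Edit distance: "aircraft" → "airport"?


Word 1: "aircraft" (length 8)
Word 2: "airport" (length 7)
One optimal edit sequence (insert/delete/substitute each cost 1):
  1. keep 'a'
  2. keep 'i'
  3. keep 'r'
  4. delete 'c'  (+1)
  5. substitute 'r' -> 'p'  (+1)
  6. substitute 'a' -> 'o'  (+1)
  7. substitute 'f' -> 'r'  (+1)
  8. keep 't'
Total edit operations: 4
Edit distance = 4
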